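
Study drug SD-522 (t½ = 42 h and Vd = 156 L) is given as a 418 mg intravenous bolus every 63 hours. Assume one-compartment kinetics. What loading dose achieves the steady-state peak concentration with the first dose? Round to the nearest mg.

647 mg

f = (1/2)^(63/42) ≈ 0.353553; accumulation ratio R = 1/(1−f) ≈ 1.54692.
Loading dose to hit Cmax,ss on first dose: D_load = D_maint·R ≈ 418 × 1.54692 ≈ 646.61 mg.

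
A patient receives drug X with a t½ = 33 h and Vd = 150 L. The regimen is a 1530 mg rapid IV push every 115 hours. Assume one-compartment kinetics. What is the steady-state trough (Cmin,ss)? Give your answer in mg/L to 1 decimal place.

1.0 mg/L

k = ln2/t½ = ln2/33 ≈ 0.021004 h⁻¹; fraction remaining f = e^(−kτ) = e^(−0.021004×115) ≈ 0.0893.
At steady state, accumulation factor R = 1/(1 − e^(−kτ)) ≈ 1.0981.
Each bolus raises the concentration by D/Vd = 1530/150 ≈ 10.200 mg/L.
Cmax,ss = C₀/(1 − f) ≈ 10.200/0.9107 ≈ 11.200 mg/L.
Steady-state trough Cmin,ss = Cmax,ss·f ≈ 11.200 × 0.0893 ≈ 1.000 mg/L.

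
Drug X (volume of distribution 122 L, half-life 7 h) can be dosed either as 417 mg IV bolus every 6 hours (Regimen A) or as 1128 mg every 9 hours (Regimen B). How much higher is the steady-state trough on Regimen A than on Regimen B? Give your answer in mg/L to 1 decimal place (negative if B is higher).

-2.2 mg/L

Regimen A: f = (1/2)^(6/7) ≈ 0.5520; Cmin,ss = (417/122)·f/(1−f) ≈ 4.212 mg/L.
Regimen B: f = (1/2)^(9/7) ≈ 0.4102; Cmin,ss = (1128/122)·f/(1−f) ≈ 6.430 mg/L.
Difference ≈ 4.212 − 6.430 ≈ -2.218 mg/L.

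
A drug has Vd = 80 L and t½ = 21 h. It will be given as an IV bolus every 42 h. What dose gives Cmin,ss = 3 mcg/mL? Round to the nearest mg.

720 mg

τ/t½ = 42/21 ≈ 2, so f = (1/2)^(42/21) ≈ 0.250000.
Cmin,ss = (D/Vd)·f/(1−f), so D = Cmin,ss·Vd·(1−f)/f.
D = 3 × 80 × (1−f)/f ≈ 3 × 80 × 3.00000 ≈ 720.00 mg.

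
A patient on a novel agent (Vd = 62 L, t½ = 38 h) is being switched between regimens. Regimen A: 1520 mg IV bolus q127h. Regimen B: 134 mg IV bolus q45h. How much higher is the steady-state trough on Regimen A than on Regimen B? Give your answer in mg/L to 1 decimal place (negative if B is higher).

Regimen A: f = (1/2)^(127/38) ≈ 0.0986; Cmin,ss = (1520/62)·f/(1−f) ≈ 2.682 mg/L.
Regimen B: f = (1/2)^(45/38) ≈ 0.4401; Cmin,ss = (134/62)·f/(1−f) ≈ 1.699 mg/L.
Difference ≈ 2.682 − 1.699 ≈ 0.983 mg/L.

1.0 mg/L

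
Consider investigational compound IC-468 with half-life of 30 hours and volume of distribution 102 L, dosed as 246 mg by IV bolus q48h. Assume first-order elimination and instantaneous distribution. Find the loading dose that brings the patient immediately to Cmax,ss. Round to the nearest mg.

f = (1/2)^(48/30) ≈ 0.329877; accumulation ratio R = 1/(1−f) ≈ 1.49226.
Loading dose to hit Cmax,ss on first dose: D_load = D_maint·R ≈ 246 × 1.49226 ≈ 367.10 mg.

367 mg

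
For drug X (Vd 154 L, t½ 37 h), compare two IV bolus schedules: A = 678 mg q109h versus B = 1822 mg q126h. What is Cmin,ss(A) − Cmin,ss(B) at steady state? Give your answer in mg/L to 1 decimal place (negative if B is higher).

-0.6 mg/L

Regimen A: f = (1/2)^(109/37) ≈ 0.1298; Cmin,ss = (678/154)·f/(1−f) ≈ 0.657 mg/L.
Regimen B: f = (1/2)^(126/37) ≈ 0.0944; Cmin,ss = (1822/154)·f/(1−f) ≈ 1.233 mg/L.
Difference ≈ 0.657 − 1.233 ≈ -0.576 mg/L.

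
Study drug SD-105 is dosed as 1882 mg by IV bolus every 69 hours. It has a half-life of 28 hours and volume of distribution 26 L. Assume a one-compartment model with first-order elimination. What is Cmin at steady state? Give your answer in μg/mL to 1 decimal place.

k = ln2/t½ = ln2/28 ≈ 0.024755 h⁻¹; fraction remaining f = e^(−kτ) = e^(−0.024755×69) ≈ 0.1812.
Single-dose peak C₀ = D/Vd = 1882/26 ≈ 72.385 μg/mL.
Steady-state trough Cmin,ss = C₀·f/(1−f) ≈ 72.385 × 0.1812/0.8188 ≈ 16.019 μg/mL.

16.0 μg/mL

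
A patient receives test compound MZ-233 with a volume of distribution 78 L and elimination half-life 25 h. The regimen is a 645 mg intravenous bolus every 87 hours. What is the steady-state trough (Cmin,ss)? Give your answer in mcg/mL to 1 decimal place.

0.8 mcg/mL

k = ln2/t½ = ln2/25 ≈ 0.027726 h⁻¹; fraction remaining f = e^(−kτ) = e^(−0.027726×87) ≈ 0.0896.
At steady state, accumulation factor R = 1/(1 − e^(−kτ)) ≈ 1.0984.
Each bolus raises the concentration by D/Vd = 645/78 ≈ 8.269 mcg/mL.
Steady-state peak Cmax,ss = C₀·R ≈ 8.269 × 1.0984 ≈ 9.083 mcg/mL.
Steady-state trough Cmin,ss = Cmax,ss·f ≈ 9.083 × 0.0896 ≈ 0.814 mcg/mL.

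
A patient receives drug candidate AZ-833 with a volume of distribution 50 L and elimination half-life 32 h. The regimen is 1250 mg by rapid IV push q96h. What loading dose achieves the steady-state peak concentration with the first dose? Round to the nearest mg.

1429 mg

f = (1/2)^(96/32) ≈ 0.125000; accumulation ratio R = 1/(1−f) ≈ 1.14286.
Loading dose to hit Cmax,ss on first dose: D_load = D_maint·R ≈ 1250 × 1.14286 ≈ 1428.58 mg.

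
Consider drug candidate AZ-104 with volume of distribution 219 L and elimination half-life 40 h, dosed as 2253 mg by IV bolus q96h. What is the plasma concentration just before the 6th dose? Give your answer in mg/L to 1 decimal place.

2.4 mg/L

f = (1/2)^(τ/t½) = (1/2)^(96/40) ≈ 0.1895.
C₀ = D/Vd = 2253/219 ≈ 10.288 mg/L.
Before the 6th dose, 5 doses have been given. Superposition: Cmin = C₀·(f + f² + … + f^5).
≈ 10.288 × (0.1895 + 0.0359 + 0.0068 + 0.0013 + 0.0002) ≈ 10.288 × 0.2337 ≈ 2.404 mg/L.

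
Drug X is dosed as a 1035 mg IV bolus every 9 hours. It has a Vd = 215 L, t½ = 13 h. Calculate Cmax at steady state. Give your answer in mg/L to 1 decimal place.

12.6 mg/L

k = ln2/t½ = ln2/13 ≈ 0.053319 h⁻¹; fraction remaining f = e^(−kτ) = e^(−0.053319×9) ≈ 0.6189.
At steady state, accumulation factor R = 1/(1 − e^(−kτ)) ≈ 2.6240.
Single-dose peak C₀ = D/Vd = 1035/215 ≈ 4.814 mg/L.
Cmax,ss = C₀/(1 − f) ≈ 4.814/0.3811 ≈ 12.632 mg/L.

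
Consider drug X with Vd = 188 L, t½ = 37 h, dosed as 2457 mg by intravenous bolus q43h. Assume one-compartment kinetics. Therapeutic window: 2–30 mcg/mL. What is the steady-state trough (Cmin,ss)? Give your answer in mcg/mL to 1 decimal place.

k = ln2/t½ = ln2/37 ≈ 0.018734 h⁻¹; fraction remaining f = e^(−kτ) = e^(−0.018734×43) ≈ 0.4468.
At steady state, accumulation factor R = 1/(1 − e^(−kτ)) ≈ 1.8077.
Each bolus raises the concentration by D/Vd = 2457/188 ≈ 13.069 mcg/mL.
Steady-state peak Cmax,ss = C₀·R ≈ 13.069 × 1.8077 ≈ 23.625 mcg/mL.
Steady-state trough Cmin,ss = Cmax,ss·f ≈ 23.625 × 0.4468 ≈ 10.556 mcg/mL.
Trough 10.6 mcg/mL vs MEC 2 mcg/mL: adequate.

10.6 mcg/mL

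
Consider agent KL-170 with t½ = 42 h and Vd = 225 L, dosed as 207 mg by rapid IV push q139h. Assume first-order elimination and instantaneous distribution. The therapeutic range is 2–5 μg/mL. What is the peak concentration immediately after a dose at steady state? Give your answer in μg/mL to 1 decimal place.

τ/t½ = 139/42 ≈ 3.3095, so fraction remaining f = (1/2)^(139/42) ≈ 0.1009.
Accumulation ratio R = 1/(1 − f) ≈ 1/0.8991 ≈ 1.1122.
Each bolus raises the concentration by D/Vd = 207/225 ≈ 0.920 μg/mL.
Steady-state peak Cmax,ss = C₀·R ≈ 0.920 × 1.1122 ≈ 1.023 μg/mL.
Peak 1.0 μg/mL vs MTC 5 μg/mL: below toxic threshold.

1.0 μg/mL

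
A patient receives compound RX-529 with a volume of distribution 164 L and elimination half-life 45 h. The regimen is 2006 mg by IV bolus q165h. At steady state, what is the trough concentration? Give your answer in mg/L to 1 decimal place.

1.0 mg/L

τ/t½ = 165/45 ≈ 3.6667, so fraction remaining f = (1/2)^(165/45) ≈ 0.0787.
Each bolus raises the concentration by D/Vd = 2006/164 ≈ 12.232 mg/L.
Steady-state trough Cmin,ss = C₀·f/(1−f) ≈ 12.232 × 0.0787/0.9213 ≈ 1.045 mg/L.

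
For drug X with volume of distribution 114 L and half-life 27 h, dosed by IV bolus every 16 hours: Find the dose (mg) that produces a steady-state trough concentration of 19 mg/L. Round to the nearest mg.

τ/t½ = 16/27 ≈ 0.59259, so f = (1/2)^(16/27) ≈ 0.663150.
Cmin,ss = (D/Vd)·f/(1−f), so D = Cmin,ss·Vd·(1−f)/f.
D = 19 × 114 × (1−f)/f ≈ 19 × 114 × 0.50795 ≈ 1100.22 mg.

1100 mg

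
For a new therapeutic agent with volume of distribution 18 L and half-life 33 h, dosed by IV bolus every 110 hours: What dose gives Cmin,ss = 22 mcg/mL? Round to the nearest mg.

τ/t½ = 110/33 ≈ 3.3333, so f = (1/2)^(110/33) ≈ 0.099213.
Cmin,ss = (D/Vd)·f/(1−f), so D = Cmin,ss·Vd·(1−f)/f.
D = 22 × 18 × (1−f)/f ≈ 22 × 18 × 9.07932 ≈ 3595.41 mg.

3595 mg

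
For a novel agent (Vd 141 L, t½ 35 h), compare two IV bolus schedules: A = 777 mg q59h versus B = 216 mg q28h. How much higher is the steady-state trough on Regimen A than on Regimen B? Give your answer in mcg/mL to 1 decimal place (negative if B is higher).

0.4 mcg/mL

Regimen A: f = (1/2)^(59/35) ≈ 0.3108; Cmin,ss = (777/141)·f/(1−f) ≈ 2.485 mcg/mL.
Regimen B: f = (1/2)^(28/35) ≈ 0.5743; Cmin,ss = (216/141)·f/(1−f) ≈ 2.067 mcg/mL.
Difference ≈ 2.485 − 2.067 ≈ 0.418 mcg/mL.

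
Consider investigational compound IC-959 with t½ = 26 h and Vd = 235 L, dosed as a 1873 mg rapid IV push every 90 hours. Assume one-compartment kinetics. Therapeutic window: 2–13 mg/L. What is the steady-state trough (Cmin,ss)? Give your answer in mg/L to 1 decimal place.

0.8 mg/L

k = ln2/t½ = ln2/26 ≈ 0.026660 h⁻¹; fraction remaining f = e^(−kτ) = e^(−0.026660×90) ≈ 0.0908.
Single-dose peak C₀ = D/Vd = 1873/235 ≈ 7.970 mg/L.
Steady-state trough Cmin,ss = C₀·f/(1−f) ≈ 7.970 × 0.0908/0.9092 ≈ 0.796 mg/L.
Trough 0.8 mg/L vs MEC 2 mg/L: subtherapeutic.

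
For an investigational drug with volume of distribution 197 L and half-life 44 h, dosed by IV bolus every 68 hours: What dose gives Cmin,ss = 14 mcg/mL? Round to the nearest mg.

5292 mg

τ/t½ = 68/44 ≈ 1.5455, so f = (1/2)^(68/44) ≈ 0.342588.
Cmin,ss = (D/Vd)·f/(1−f), so D = Cmin,ss·Vd·(1−f)/f.
D = 14 × 197 × (1−f)/f ≈ 14 × 197 × 1.91896 ≈ 5292.49 mg.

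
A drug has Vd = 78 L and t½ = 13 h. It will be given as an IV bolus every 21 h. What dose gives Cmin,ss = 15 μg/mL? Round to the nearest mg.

τ/t½ = 21/13 ≈ 1.6154, so f = (1/2)^(21/13) ≈ 0.326378.
Cmin,ss = (D/Vd)·f/(1−f), so D = Cmin,ss·Vd·(1−f)/f.
D = 15 × 78 × (1−f)/f ≈ 15 × 78 × 2.06393 ≈ 2414.80 mg.

2415 mg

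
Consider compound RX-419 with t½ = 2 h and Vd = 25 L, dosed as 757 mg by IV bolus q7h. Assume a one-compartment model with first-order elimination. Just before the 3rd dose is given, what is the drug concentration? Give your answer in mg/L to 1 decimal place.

f = (1/2)^(τ/t½) = (1/2)^(7/2) ≈ 0.0884.
C₀ = D/Vd = 757/25 ≈ 30.280 mg/L.
Before the 3rd dose, 2 doses have been given. Superposition: Cmin = C₀·(f + f²).
≈ 30.280 × (0.0884 + 0.0078) ≈ 30.280 × 0.0962 ≈ 2.913 mg/L.

2.9 mg/L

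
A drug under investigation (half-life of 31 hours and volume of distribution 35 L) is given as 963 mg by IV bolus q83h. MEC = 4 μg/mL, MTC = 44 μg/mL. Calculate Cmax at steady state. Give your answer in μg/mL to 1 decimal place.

32.6 μg/mL

τ/t½ = 83/31 ≈ 2.6774, so fraction remaining f = (1/2)^(83/31) ≈ 0.1563.
Accumulation ratio R = 1/(1 − f) ≈ 1/0.8437 ≈ 1.1853.
Single-dose peak C₀ = D/Vd = 963/35 ≈ 27.514 μg/mL.
Cmax,ss = C₀/(1 − f) ≈ 27.514/0.8437 ≈ 32.611 μg/mL.
Peak 32.6 μg/mL vs MTC 44 μg/mL: below toxic threshold.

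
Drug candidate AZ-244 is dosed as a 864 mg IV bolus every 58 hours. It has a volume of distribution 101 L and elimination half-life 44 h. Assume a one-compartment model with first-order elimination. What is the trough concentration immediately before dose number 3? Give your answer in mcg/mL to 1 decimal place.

f = (1/2)^(τ/t½) = (1/2)^(58/44) ≈ 0.4010.
C₀ = D/Vd = 864/101 ≈ 8.554 mcg/mL.
Before the 3rd dose, 2 doses have been given. Superposition: Cmin = C₀·(f + f²).
≈ 8.554 × (0.4010 + 0.1608) ≈ 8.554 × 0.5618 ≈ 4.806 mcg/mL.

4.8 mcg/mL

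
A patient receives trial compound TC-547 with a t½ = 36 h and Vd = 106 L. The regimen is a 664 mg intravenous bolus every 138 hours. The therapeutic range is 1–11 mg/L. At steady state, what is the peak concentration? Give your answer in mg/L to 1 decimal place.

6.7 mg/L

Over one 138-h interval, 138/36 ≈ 3.8333 half-lives elapse, leaving f ≈ 0.0702 of each dose.
At steady state, accumulation factor R = 1/(1 − e^(−kτ)) ≈ 1.0755.
Each bolus raises the concentration by D/Vd = 664/106 ≈ 6.264 mg/L.
Steady-state peak Cmax,ss = C₀·R ≈ 6.264 × 1.0755 ≈ 6.737 mg/L.
Peak 6.7 mg/L vs MTC 11 mg/L: below toxic threshold.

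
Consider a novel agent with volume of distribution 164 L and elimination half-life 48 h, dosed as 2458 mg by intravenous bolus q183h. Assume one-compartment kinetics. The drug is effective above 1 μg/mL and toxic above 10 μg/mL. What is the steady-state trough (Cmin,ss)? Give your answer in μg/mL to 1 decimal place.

1.1 μg/mL

τ/t½ = 183/48 ≈ 3.8125, so fraction remaining f = (1/2)^(183/48) ≈ 0.0712.
Single-dose peak C₀ = D/Vd = 2458/164 ≈ 14.988 μg/mL.
Steady-state trough Cmin,ss = C₀·f/(1−f) ≈ 14.988 × 0.0712/0.9288 ≈ 1.149 μg/mL.
Trough 1.1 μg/mL vs MEC 1 μg/mL: adequate.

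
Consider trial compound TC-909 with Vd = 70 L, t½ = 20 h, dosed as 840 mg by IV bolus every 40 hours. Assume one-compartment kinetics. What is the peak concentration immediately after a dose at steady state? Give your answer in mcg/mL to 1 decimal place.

16.0 mcg/mL

τ = 40 h = 2 half-lives, so f = (1/2)^2 = 0.25.
Accumulation ratio R = 1/(1 − f) = 1/0.75 = 4/3.
Single-dose peak C₀ = D/Vd = 840/70 = 12 mcg/mL.
Steady-state peak Cmax,ss = C₀·R = 12 × 4/3 ≈ 16.000 mcg/mL.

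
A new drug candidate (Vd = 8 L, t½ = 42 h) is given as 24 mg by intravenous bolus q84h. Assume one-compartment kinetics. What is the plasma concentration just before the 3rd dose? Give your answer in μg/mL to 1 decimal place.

0.9 μg/mL

f = (1/2)^(τ/t½) = (1/2)^(84/42) ≈ 0.2500.
C₀ = D/Vd = 24/8 ≈ 3.000 μg/mL.
Before the 3rd dose, 2 doses have been given. Superposition: Cmin = C₀·(f + f²).
≈ 3.000 × (0.2500 + 0.0625) ≈ 3.000 × 0.3125 ≈ 0.938 μg/mL.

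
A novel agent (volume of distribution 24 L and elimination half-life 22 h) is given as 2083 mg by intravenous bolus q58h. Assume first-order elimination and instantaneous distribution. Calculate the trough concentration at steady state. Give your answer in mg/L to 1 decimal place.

16.6 mg/L

Over one 58-h interval, 58/22 ≈ 2.6364 half-lives elapse, leaving f ≈ 0.1608 of each dose.
Each bolus raises the concentration by D/Vd = 2083/24 ≈ 86.792 mg/L.
Steady-state trough Cmin,ss = C₀·f/(1−f) ≈ 86.792 × 0.1608/0.8392 ≈ 16.630 mg/L.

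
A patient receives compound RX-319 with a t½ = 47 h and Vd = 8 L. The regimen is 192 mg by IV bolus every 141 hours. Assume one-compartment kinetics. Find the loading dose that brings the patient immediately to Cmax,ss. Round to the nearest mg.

219 mg

f = (1/2)^(141/47) ≈ 0.125000; accumulation ratio R = 1/(1−f) ≈ 1.14286.
Loading dose to hit Cmax,ss on first dose: D_load = D_maint·R ≈ 192 × 1.14286 ≈ 219.43 mg.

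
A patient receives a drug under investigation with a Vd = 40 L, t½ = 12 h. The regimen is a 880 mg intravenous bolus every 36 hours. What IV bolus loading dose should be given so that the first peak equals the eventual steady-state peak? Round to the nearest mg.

1006 mg

f = (1/2)^(36/12) ≈ 0.125000; accumulation ratio R = 1/(1−f) ≈ 1.14286.
Loading dose to hit Cmax,ss on first dose: D_load = D_maint·R ≈ 880 × 1.14286 ≈ 1005.72 mg.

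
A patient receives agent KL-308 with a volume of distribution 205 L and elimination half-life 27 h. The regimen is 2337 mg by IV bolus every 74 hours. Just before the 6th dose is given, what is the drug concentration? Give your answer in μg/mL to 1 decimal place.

2.0 μg/mL

f = (1/2)^(τ/t½) = (1/2)^(74/27) ≈ 0.1496.
C₀ = D/Vd = 2337/205 ≈ 11.400 μg/mL.
Before the 6th dose, 5 doses have been given. Superposition: Cmin = C₀·(f + f² + … + f^5).
≈ 11.400 × (0.1496 + 0.0224 + 0.0033 + 0.0005 + 0.0001) ≈ 11.400 × 0.1759 ≈ 2.005 μg/mL.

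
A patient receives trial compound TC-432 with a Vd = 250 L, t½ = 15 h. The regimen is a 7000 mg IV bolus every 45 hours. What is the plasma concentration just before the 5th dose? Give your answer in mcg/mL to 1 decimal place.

4.0 mcg/mL

f = (1/2)^(τ/t½) = (1/2)^(45/15) ≈ 0.1250.
C₀ = D/Vd = 7000/250 ≈ 28.000 mcg/mL.
Before the 5th dose, 4 doses have been given. Superposition: Cmin = C₀·(f + f² + … + f^4).
≈ 28.000 × (0.1250 + 0.0156 + 0.0020 + 0.0002) ≈ 28.000 × 0.1428 ≈ 3.998 mcg/mL.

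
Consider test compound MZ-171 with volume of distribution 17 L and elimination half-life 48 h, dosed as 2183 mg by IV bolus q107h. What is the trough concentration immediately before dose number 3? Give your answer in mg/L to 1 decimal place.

33.2 mg/L

f = (1/2)^(τ/t½) = (1/2)^(107/48) ≈ 0.2133.
C₀ = D/Vd = 2183/17 ≈ 128.412 mg/L.
Before the 3rd dose, 2 doses have been given. Superposition: Cmin = C₀·(f + f²).
≈ 128.412 × (0.2133 + 0.0455) ≈ 128.412 × 0.2588 ≈ 33.233 mg/L.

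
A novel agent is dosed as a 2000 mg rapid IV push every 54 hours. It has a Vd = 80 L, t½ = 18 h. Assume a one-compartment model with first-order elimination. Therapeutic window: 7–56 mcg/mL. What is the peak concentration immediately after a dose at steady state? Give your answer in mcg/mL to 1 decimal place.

τ = 54 h = 3 half-lives, so f = (1/2)^3 = 0.125.
Accumulation ratio R = 1/(1 − f) = 1/0.875 = 8/7.
Single-dose peak C₀ = D/Vd = 2000/80 = 25 mcg/mL.
Steady-state peak Cmax,ss = C₀·R = 25 × 8/7 ≈ 28.571 mcg/mL.
Peak 28.6 mcg/mL vs MTC 56 mcg/mL: below toxic threshold.

28.6 mcg/mL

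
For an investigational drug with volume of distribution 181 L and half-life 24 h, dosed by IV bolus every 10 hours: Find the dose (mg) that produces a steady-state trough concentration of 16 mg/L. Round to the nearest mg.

970 mg

τ/t½ = 10/24 ≈ 0.41667, so f = (1/2)^(10/24) ≈ 0.749154.
Cmin,ss = (D/Vd)·f/(1−f), so D = Cmin,ss·Vd·(1−f)/f.
D = 16 × 181 × (1−f)/f ≈ 16 × 181 × 0.33484 ≈ 969.70 mg.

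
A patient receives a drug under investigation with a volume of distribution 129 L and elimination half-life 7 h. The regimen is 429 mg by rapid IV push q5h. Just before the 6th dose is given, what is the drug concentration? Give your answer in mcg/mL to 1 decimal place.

4.8 mcg/mL

f = (1/2)^(τ/t½) = (1/2)^(5/7) ≈ 0.6095.
C₀ = D/Vd = 429/129 ≈ 3.326 mcg/mL.
Before the 6th dose, 5 doses have been given. Superposition: Cmin = C₀·(f + f² + … + f^5).
≈ 3.326 × (0.6095 + 0.3715 + 0.2264 + 0.1380 + 0.0841) ≈ 3.326 × 1.4295 ≈ 4.755 mcg/mL.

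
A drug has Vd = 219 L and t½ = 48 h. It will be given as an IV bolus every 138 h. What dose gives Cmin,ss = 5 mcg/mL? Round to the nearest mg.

τ/t½ = 138/48 ≈ 2.875, so f = (1/2)^(138/48) ≈ 0.136313.
Cmin,ss = (D/Vd)·f/(1−f), so D = Cmin,ss·Vd·(1−f)/f.
D = 5 × 219 × (1−f)/f ≈ 5 × 219 × 6.33606 ≈ 6937.99 mg.

6938 mg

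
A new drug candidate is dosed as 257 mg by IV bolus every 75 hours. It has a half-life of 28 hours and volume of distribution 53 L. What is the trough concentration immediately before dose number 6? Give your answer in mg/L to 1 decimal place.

0.9 mg/L

f = (1/2)^(τ/t½) = (1/2)^(75/28) ≈ 0.1562.
C₀ = D/Vd = 257/53 ≈ 4.849 mg/L.
Before the 6th dose, 5 doses have been given. Superposition: Cmin = C₀·(f + f² + … + f^5).
≈ 4.849 × (0.1562 + 0.0244 + 0.0038 + 0.0006 + 0.0001) ≈ 4.849 × 0.1851 ≈ 0.898 mg/L.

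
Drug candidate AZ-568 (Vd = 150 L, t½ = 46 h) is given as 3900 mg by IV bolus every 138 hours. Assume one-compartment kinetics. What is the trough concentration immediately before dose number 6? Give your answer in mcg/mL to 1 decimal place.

3.7 mcg/mL

f = (1/2)^(τ/t½) = (1/2)^(138/46) ≈ 0.1250.
C₀ = D/Vd = 3900/150 ≈ 26.000 mcg/mL.
Before the 6th dose, 5 doses have been given. Superposition: Cmin = C₀·(f + f² + … + f^5).
≈ 26.000 × (0.1250 + 0.0156 + 0.0020 + 0.0002 + 0.0000) ≈ 26.000 × 0.1428 ≈ 3.713 mcg/mL.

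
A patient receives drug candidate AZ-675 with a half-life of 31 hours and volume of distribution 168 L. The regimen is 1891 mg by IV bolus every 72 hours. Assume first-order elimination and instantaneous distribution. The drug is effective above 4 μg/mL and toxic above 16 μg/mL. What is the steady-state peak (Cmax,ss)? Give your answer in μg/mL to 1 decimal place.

14.1 μg/mL

k = ln2/t½ = ln2/31 ≈ 0.022360 h⁻¹; fraction remaining f = e^(−kτ) = e^(−0.022360×72) ≈ 0.1999.
At steady state, accumulation factor R = 1/(1 − e^(−kτ)) ≈ 1.2498.
Each bolus raises the concentration by D/Vd = 1891/168 ≈ 11.256 μg/mL.
Steady-state peak Cmax,ss = C₀·R ≈ 11.256 × 1.2498 ≈ 14.068 μg/mL.
Peak 14.1 μg/mL vs MTC 16 μg/mL: below toxic threshold.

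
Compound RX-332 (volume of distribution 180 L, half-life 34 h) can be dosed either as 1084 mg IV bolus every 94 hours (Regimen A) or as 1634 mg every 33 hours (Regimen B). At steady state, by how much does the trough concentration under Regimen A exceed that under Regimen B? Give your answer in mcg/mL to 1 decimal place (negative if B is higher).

-8.4 mcg/mL

Regimen A: f = (1/2)^(94/34) ≈ 0.1471; Cmin,ss = (1084/180)·f/(1−f) ≈ 1.039 mcg/mL.
Regimen B: f = (1/2)^(33/34) ≈ 0.5103; Cmin,ss = (1634/180)·f/(1−f) ≈ 9.460 mcg/mL.
Difference ≈ 1.039 − 9.460 ≈ -8.421 mcg/mL.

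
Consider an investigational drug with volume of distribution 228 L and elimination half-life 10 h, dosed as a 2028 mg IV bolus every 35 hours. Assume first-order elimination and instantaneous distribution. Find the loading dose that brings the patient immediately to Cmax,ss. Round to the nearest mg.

2225 mg

f = (1/2)^(35/10) ≈ 0.088388; accumulation ratio R = 1/(1−f) ≈ 1.09696.
Loading dose to hit Cmax,ss on first dose: D_load = D_maint·R ≈ 2028 × 1.09696 ≈ 2224.63 mg.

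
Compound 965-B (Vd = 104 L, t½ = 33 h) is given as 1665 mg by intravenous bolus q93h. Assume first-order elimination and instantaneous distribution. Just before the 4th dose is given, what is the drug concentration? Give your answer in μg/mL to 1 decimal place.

2.6 μg/mL

f = (1/2)^(τ/t½) = (1/2)^(93/33) ≈ 0.1418.
C₀ = D/Vd = 1665/104 ≈ 16.010 μg/mL.
Before the 4th dose, 3 doses have been given. Superposition: Cmin = C₀·(f + f² + … + f^3).
≈ 16.010 × (0.1418 + 0.0201 + 0.0029) ≈ 16.010 × 0.1648 ≈ 2.638 μg/mL.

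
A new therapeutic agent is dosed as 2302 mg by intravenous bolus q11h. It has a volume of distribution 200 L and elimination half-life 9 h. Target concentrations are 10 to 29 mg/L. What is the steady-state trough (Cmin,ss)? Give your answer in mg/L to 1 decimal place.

k = ln2/t½ = ln2/9 ≈ 0.077016 h⁻¹; fraction remaining f = e^(−kτ) = e^(−0.077016×11) ≈ 0.4286.
Accumulation ratio R = 1/(1 − f) ≈ 1/0.5714 ≈ 1.7501.
Each bolus raises the concentration by D/Vd = 2302/200 ≈ 11.510 mg/L.
Cmax,ss = C₀/(1 − f) ≈ 11.510/0.5714 ≈ 20.144 mg/L.
Steady-state trough Cmin,ss = Cmax,ss·f ≈ 20.144 × 0.4286 ≈ 8.634 mg/L.
Trough 8.6 mg/L vs MEC 10 mg/L: subtherapeutic.

8.6 mg/L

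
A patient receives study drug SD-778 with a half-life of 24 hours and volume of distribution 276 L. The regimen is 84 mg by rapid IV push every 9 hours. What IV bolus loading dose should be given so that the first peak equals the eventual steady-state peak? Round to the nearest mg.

367 mg

f = (1/2)^(9/24) ≈ 0.771105; accumulation ratio R = 1/(1−f) ≈ 4.36882.
Loading dose to hit Cmax,ss on first dose: D_load = D_maint·R ≈ 84 × 4.36882 ≈ 366.98 mg.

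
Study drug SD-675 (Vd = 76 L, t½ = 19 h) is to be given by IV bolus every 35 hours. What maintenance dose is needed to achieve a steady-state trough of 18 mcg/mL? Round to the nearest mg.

τ/t½ = 35/19 ≈ 1.8421, so f = (1/2)^(35/19) ≈ 0.278914.
Cmin,ss = (D/Vd)·f/(1−f), so D = Cmin,ss·Vd·(1−f)/f.
D = 18 × 76 × (1−f)/f ≈ 18 × 76 × 2.58533 ≈ 3536.73 mg.

3537 mg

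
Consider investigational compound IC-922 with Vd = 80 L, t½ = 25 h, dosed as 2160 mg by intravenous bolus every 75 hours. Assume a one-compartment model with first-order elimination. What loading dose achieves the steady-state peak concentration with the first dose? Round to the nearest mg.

f = (1/2)^(75/25) ≈ 0.125000; accumulation ratio R = 1/(1−f) ≈ 1.14286.
Loading dose to hit Cmax,ss on first dose: D_load = D_maint·R ≈ 2160 × 1.14286 ≈ 2468.58 mg.

2469 mg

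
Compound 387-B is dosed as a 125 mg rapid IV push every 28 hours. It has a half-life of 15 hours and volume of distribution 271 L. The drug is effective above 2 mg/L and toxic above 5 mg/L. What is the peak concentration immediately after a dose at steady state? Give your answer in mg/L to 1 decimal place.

τ/t½ = 28/15 ≈ 1.8667, so fraction remaining f = (1/2)^(28/15) ≈ 0.2742.
At steady state, accumulation factor R = 1/(1 − e^(−kτ)) ≈ 1.3778.
Single-dose peak C₀ = D/Vd = 125/271 ≈ 0.461 mg/L.
Steady-state peak Cmax,ss = C₀·R ≈ 0.461 × 1.3778 ≈ 0.635 mg/L.
Peak 0.6 mg/L vs MTC 5 mg/L: below toxic threshold.

0.6 mg/L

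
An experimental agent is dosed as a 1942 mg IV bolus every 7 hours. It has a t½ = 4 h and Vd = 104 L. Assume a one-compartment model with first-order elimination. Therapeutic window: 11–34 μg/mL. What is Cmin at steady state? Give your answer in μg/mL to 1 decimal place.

Over one 7-h interval, 7/4 ≈ 1.75 half-lives elapse, leaving f ≈ 0.2973 of each dose.
Single-dose peak C₀ = D/Vd = 1942/104 ≈ 18.673 μg/mL.
Steady-state trough Cmin,ss = C₀·f/(1−f) ≈ 18.673 × 0.2973/0.7027 ≈ 7.900 μg/mL.
Trough 7.9 μg/mL vs MEC 11 μg/mL: subtherapeutic.

7.9 μg/mL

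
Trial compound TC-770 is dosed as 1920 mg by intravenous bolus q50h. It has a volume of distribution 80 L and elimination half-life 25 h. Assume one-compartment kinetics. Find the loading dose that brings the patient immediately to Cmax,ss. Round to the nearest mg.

f = (1/2)^(50/25) ≈ 0.250000; accumulation ratio R = 1/(1−f) ≈ 1.33333.
Loading dose to hit Cmax,ss on first dose: D_load = D_maint·R ≈ 1920 × 1.33333 ≈ 2559.99 mg.

2560 mg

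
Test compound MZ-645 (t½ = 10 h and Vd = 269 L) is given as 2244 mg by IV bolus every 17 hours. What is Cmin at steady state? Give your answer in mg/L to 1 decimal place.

3.7 mg/L

τ/t½ = 17/10 ≈ 1.7, so fraction remaining f = (1/2)^(17/10) ≈ 0.3078.
Each bolus raises the concentration by D/Vd = 2244/269 ≈ 8.342 mg/L.
Steady-state trough Cmin,ss = C₀·f/(1−f) ≈ 8.342 × 0.3078/0.6922 ≈ 3.709 mg/L.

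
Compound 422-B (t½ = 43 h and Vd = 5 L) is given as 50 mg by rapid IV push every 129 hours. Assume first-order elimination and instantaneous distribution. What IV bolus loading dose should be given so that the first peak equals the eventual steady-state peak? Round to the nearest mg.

57 mg

f = (1/2)^(129/43) ≈ 0.125000; accumulation ratio R = 1/(1−f) ≈ 1.14286.
Loading dose to hit Cmax,ss on first dose: D_load = D_maint·R ≈ 50 × 1.14286 ≈ 57.14 mg.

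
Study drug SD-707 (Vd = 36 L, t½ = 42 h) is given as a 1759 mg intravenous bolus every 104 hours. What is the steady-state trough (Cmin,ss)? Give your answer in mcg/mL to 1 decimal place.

10.7 mcg/mL

k = ln2/t½ = ln2/42 ≈ 0.016504 h⁻¹; fraction remaining f = e^(−kτ) = e^(−0.016504×104) ≈ 0.1797.
Each bolus raises the concentration by D/Vd = 1759/36 ≈ 48.861 mcg/mL.
Steady-state trough Cmin,ss = C₀·f/(1−f) ≈ 48.861 × 0.1797/0.8203 ≈ 10.704 mcg/mL.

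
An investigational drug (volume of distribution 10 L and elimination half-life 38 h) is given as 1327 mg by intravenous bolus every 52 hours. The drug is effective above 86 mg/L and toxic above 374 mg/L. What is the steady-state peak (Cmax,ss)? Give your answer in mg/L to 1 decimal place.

216.6 mg/L

Over one 52-h interval, 52/38 ≈ 1.3684 half-lives elapse, leaving f ≈ 0.3873 of each dose.
Accumulation ratio R = 1/(1 − f) ≈ 1/0.6127 ≈ 1.6321.
Single-dose peak C₀ = D/Vd = 1327/10 ≈ 132.700 mg/L.
Steady-state peak Cmax,ss = C₀·R ≈ 132.700 × 1.6321 ≈ 216.580 mg/L.
Peak 216.6 mg/L vs MTC 374 mg/L: below toxic threshold.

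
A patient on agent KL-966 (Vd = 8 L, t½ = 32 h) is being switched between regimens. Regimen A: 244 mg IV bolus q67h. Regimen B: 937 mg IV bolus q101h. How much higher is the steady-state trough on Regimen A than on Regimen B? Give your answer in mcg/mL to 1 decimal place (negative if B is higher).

Regimen A: f = (1/2)^(67/32) ≈ 0.2343; Cmin,ss = (244/8)·f/(1−f) ≈ 9.333 mcg/mL.
Regimen B: f = (1/2)^(101/32) ≈ 0.1122; Cmin,ss = (937/8)·f/(1−f) ≈ 14.802 mcg/mL.
Difference ≈ 9.333 − 14.802 ≈ -5.469 mcg/mL.

-5.5 mcg/mL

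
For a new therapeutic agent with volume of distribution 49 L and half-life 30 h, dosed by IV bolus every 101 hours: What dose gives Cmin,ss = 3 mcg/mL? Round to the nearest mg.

1369 mg

τ/t½ = 101/30 ≈ 3.3667, so f = (1/2)^(101/30) ≈ 0.096947.
Cmin,ss = (D/Vd)·f/(1−f), so D = Cmin,ss·Vd·(1−f)/f.
D = 3 × 49 × (1−f)/f ≈ 3 × 49 × 9.31491 ≈ 1369.29 mg.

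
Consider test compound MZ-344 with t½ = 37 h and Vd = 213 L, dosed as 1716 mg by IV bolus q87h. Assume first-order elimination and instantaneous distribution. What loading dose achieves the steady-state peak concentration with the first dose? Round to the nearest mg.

2134 mg

f = (1/2)^(87/37) ≈ 0.195962; accumulation ratio R = 1/(1−f) ≈ 1.24372.
Loading dose to hit Cmax,ss on first dose: D_load = D_maint·R ≈ 1716 × 1.24372 ≈ 2134.22 mg.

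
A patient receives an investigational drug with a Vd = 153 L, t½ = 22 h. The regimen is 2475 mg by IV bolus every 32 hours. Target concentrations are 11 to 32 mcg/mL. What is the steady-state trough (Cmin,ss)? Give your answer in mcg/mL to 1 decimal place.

τ/t½ = 32/22 ≈ 1.4545, so fraction remaining f = (1/2)^(32/22) ≈ 0.3649.
At steady state, accumulation factor R = 1/(1 − e^(−kτ)) ≈ 1.5746.
Each bolus raises the concentration by D/Vd = 2475/153 ≈ 16.176 mcg/mL.
Cmax,ss = C₀/(1 − f) ≈ 16.176/0.6351 ≈ 25.470 mcg/mL.
Steady-state trough Cmin,ss = Cmax,ss·f ≈ 25.470 × 0.3649 ≈ 9.294 mcg/mL.
Trough 9.3 mcg/mL vs MEC 11 mcg/mL: subtherapeutic.

9.3 mcg/mL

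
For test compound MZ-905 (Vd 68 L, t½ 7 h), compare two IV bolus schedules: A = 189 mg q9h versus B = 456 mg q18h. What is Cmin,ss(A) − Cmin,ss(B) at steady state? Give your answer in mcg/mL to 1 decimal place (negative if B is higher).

Regimen A: f = (1/2)^(9/7) ≈ 0.4102; Cmin,ss = (189/68)·f/(1−f) ≈ 1.933 mcg/mL.
Regimen B: f = (1/2)^(18/7) ≈ 0.1682; Cmin,ss = (456/68)·f/(1−f) ≈ 1.356 mcg/mL.
Difference ≈ 1.933 − 1.356 ≈ 0.577 mcg/mL.

0.6 mcg/mL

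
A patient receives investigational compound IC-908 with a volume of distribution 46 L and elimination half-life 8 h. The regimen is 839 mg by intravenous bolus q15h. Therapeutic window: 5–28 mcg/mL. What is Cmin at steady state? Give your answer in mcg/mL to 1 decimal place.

k = ln2/t½ = ln2/8 ≈ 0.086643 h⁻¹; fraction remaining f = e^(−kτ) = e^(−0.086643×15) ≈ 0.2726.
Accumulation ratio R = 1/(1 − f) ≈ 1/0.7274 ≈ 1.3748.
Each bolus raises the concentration by D/Vd = 839/46 ≈ 18.239 mcg/mL.
Steady-state peak Cmax,ss = C₀·R ≈ 18.239 × 1.3748 ≈ 25.075 mcg/mL.
Steady-state trough Cmin,ss = Cmax,ss·f ≈ 25.075 × 0.2726 ≈ 6.835 mcg/mL.
Trough 6.8 mcg/mL vs MEC 5 mcg/mL: adequate.

6.8 mcg/mL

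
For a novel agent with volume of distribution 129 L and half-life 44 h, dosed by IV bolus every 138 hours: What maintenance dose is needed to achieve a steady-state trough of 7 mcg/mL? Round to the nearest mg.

τ/t½ = 138/44 ≈ 3.1364, so f = (1/2)^(138/44) ≈ 0.113726.
Cmin,ss = (D/Vd)·f/(1−f), so D = Cmin,ss·Vd·(1−f)/f.
D = 7 × 129 × (1−f)/f ≈ 7 × 129 × 7.79306 ≈ 7037.13 mg.

7037 mg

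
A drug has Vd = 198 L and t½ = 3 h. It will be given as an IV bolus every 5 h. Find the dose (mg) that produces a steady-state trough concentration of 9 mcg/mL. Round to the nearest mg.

3875 mg

τ/t½ = 5/3 ≈ 1.6667, so f = (1/2)^(5/3) ≈ 0.314980.
Cmin,ss = (D/Vd)·f/(1−f), so D = Cmin,ss·Vd·(1−f)/f.
D = 9 × 198 × (1−f)/f ≈ 9 × 198 × 2.17480 ≈ 3875.49 mg.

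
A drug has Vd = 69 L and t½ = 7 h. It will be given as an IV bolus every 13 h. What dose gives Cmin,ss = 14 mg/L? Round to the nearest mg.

τ/t½ = 13/7 ≈ 1.8571, so f = (1/2)^(13/7) ≈ 0.276022.
Cmin,ss = (D/Vd)·f/(1−f), so D = Cmin,ss·Vd·(1−f)/f.
D = 14 × 69 × (1−f)/f ≈ 14 × 69 × 2.62290 ≈ 2533.72 mg.

2534 mg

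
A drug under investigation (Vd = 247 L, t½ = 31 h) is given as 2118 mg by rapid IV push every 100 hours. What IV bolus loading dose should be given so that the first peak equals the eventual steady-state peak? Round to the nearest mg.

f = (1/2)^(100/31) ≈ 0.106890; accumulation ratio R = 1/(1−f) ≈ 1.11968.
Loading dose to hit Cmax,ss on first dose: D_load = D_maint·R ≈ 2118 × 1.11968 ≈ 2371.48 mg.

2371 mg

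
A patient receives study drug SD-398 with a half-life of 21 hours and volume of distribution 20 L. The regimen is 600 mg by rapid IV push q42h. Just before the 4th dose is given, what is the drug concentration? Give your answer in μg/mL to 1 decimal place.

9.8 μg/mL

f = (1/2)^(τ/t½) = (1/2)^(42/21) ≈ 0.2500.
C₀ = D/Vd = 600/20 ≈ 30.000 μg/mL.
Before the 4th dose, 3 doses have been given. Superposition: Cmin = C₀·(f + f² + … + f^3).
≈ 30.000 × (0.2500 + 0.0625 + 0.0156) ≈ 30.000 × 0.3281 ≈ 9.843 μg/mL.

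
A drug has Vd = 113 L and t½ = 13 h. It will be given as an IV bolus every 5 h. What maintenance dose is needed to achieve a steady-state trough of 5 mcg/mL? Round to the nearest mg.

173 mg

τ/t½ = 5/13 ≈ 0.38462, so f = (1/2)^(5/13) ≈ 0.765983.
Cmin,ss = (D/Vd)·f/(1−f), so D = Cmin,ss·Vd·(1−f)/f.
D = 5 × 113 × (1−f)/f ≈ 5 × 113 × 0.30551 ≈ 172.61 mg.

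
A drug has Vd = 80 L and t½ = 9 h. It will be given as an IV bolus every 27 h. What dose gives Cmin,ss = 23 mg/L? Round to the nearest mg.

12880 mg

τ/t½ = 27/9 ≈ 3, so f = (1/2)^(27/9) ≈ 0.125000.
Cmin,ss = (D/Vd)·f/(1−f), so D = Cmin,ss·Vd·(1−f)/f.
D = 23 × 80 × (1−f)/f ≈ 23 × 80 × 7.00000 ≈ 12880.00 mg.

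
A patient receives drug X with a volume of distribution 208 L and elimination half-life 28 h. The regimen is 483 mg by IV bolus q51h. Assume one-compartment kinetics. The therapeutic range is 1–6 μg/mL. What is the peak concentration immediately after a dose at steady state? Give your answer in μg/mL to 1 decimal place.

τ/t½ = 51/28 ≈ 1.8214, so fraction remaining f = (1/2)^(51/28) ≈ 0.2829.
At steady state, accumulation factor R = 1/(1 − e^(−kτ)) ≈ 1.3945.
Each bolus raises the concentration by D/Vd = 483/208 ≈ 2.322 μg/mL.
Steady-state peak Cmax,ss = C₀·R ≈ 2.322 × 1.3945 ≈ 3.238 μg/mL.
Peak 3.2 μg/mL vs MTC 6 μg/mL: below toxic threshold.

3.2 μg/mL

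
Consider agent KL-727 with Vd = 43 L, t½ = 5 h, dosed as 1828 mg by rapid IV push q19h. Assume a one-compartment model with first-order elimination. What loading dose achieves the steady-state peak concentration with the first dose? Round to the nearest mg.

f = (1/2)^(19/5) ≈ 0.071794; accumulation ratio R = 1/(1−f) ≈ 1.07735.
Loading dose to hit Cmax,ss on first dose: D_load = D_maint·R ≈ 1828 × 1.07735 ≈ 1969.40 mg.

1969 mg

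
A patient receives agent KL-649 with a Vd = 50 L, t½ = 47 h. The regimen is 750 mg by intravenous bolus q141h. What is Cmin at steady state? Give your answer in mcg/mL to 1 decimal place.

The dosing interval is 3 half-lives, so f = 2^(−3) = 0.125.
Accumulation ratio R = 1/(1 − f) = 1/0.875 = 8/7.
Single-dose peak C₀ = D/Vd = 750/50 = 15 mcg/mL.
Steady-state peak Cmax,ss = C₀·R = 15 × 8/7 ≈ 17.143 mcg/mL.
Steady-state trough Cmin,ss = Cmax,ss·f ≈ 17.143 × 0.125 ≈ 2.143 mcg/mL.

2.1 mcg/mL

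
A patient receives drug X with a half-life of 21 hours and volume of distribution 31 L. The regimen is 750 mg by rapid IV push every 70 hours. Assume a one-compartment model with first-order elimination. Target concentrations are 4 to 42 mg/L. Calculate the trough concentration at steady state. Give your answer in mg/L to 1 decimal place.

Over one 70-h interval, 70/21 ≈ 3.3333 half-lives elapse, leaving f ≈ 0.0992 of each dose.
Single-dose peak C₀ = D/Vd = 750/31 ≈ 24.194 mg/L.
Steady-state trough Cmin,ss = C₀·f/(1−f) ≈ 24.194 × 0.0992/0.9008 ≈ 2.664 mg/L.
Trough 2.7 mg/L vs MEC 4 mg/L: subtherapeutic.

2.7 mg/L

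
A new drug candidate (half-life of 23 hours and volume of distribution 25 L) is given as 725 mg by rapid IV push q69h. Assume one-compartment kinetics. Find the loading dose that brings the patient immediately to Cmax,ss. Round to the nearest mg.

f = (1/2)^(69/23) ≈ 0.125000; accumulation ratio R = 1/(1−f) ≈ 1.14286.
Loading dose to hit Cmax,ss on first dose: D_load = D_maint·R ≈ 725 × 1.14286 ≈ 828.57 mg.

829 mg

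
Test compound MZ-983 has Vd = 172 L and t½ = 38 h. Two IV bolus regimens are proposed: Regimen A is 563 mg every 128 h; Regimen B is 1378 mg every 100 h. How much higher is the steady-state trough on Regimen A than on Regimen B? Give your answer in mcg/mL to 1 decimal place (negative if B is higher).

Regimen A: f = (1/2)^(128/38) ≈ 0.0968; Cmin,ss = (563/172)·f/(1−f) ≈ 0.351 mcg/mL.
Regimen B: f = (1/2)^(100/38) ≈ 0.1614; Cmin,ss = (1378/172)·f/(1−f) ≈ 1.542 mcg/mL.
Difference ≈ 0.351 − 1.542 ≈ -1.191 mcg/mL.

-1.2 mcg/mL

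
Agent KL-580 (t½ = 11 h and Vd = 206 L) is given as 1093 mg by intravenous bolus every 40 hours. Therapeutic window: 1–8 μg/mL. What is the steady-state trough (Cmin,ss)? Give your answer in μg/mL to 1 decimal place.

τ/t½ = 40/11 ≈ 3.6364, so fraction remaining f = (1/2)^(40/11) ≈ 0.0804.
Each bolus raises the concentration by D/Vd = 1093/206 ≈ 5.306 μg/mL.
Steady-state trough Cmin,ss = C₀·f/(1−f) ≈ 5.306 × 0.0804/0.9196 ≈ 0.464 μg/mL.
Trough 0.5 μg/mL vs MEC 1 μg/mL: subtherapeutic.

0.5 μg/mL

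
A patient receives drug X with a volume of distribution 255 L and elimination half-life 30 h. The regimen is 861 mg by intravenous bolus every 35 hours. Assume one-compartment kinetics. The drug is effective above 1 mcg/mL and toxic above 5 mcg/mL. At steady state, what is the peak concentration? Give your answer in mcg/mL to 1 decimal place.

τ/t½ = 35/30 ≈ 1.1667, so fraction remaining f = (1/2)^(35/30) ≈ 0.4454.
At steady state, accumulation factor R = 1/(1 − e^(−kτ)) ≈ 1.8031.
Single-dose peak C₀ = D/Vd = 861/255 ≈ 3.376 mcg/mL.
Cmax,ss = C₀/(1 − f) ≈ 3.376/0.5546 ≈ 6.087 mcg/mL.
Peak 6.1 mcg/mL vs MTC 5 mcg/mL: exceeds toxic threshold.

6.1 mcg/mL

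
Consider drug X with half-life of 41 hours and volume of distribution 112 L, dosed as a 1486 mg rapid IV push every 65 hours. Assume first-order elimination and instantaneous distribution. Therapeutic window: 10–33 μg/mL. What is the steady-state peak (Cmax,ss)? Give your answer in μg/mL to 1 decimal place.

k = ln2/t½ = ln2/41 ≈ 0.016906 h⁻¹; fraction remaining f = e^(−kτ) = e^(−0.016906×65) ≈ 0.3332.
Accumulation ratio R = 1/(1 − f) ≈ 1/0.6668 ≈ 1.4997.
Single-dose peak C₀ = D/Vd = 1486/112 ≈ 13.268 μg/mL.
Cmax,ss = C₀/(1 − f) ≈ 13.268/0.6668 ≈ 19.898 μg/mL.
Peak 19.9 μg/mL vs MTC 33 μg/mL: below toxic threshold.

19.9 μg/mL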